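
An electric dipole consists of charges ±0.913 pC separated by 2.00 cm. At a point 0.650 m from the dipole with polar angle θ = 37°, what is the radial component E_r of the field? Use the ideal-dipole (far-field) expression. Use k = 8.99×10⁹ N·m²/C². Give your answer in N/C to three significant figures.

E_r ≈ 9.55×10⁻⁴ N/C

Dipole moment p = qd = (9.13×10⁻¹³ C)(0.0200 m) = 1.826×10⁻¹⁴ C·m.
For a dipole, E_r = (2kp cosθ)/r³.
kp/r³ = (8.99×10⁹)(1.826×10⁻¹⁴)/(0.650)³ = 5.978×10⁻⁴ N/C.
E_r = 2·5.978×10⁻⁴·cos37° = 9.548×10⁻⁴ N/C.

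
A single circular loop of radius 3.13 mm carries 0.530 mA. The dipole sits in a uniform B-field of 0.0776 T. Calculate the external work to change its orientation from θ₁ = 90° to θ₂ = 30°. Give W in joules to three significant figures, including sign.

Magnetic moment m = IA = Iπa² = (5.30×10⁻⁴)·π·(0.00313)² = 1.631×10⁻⁸ A·m².
W_ext = ΔU = −mB cosθ₂ + mB cosθ₁ = mB(cosθ₁ − cosθ₂).
W = (1.631×10⁻⁸)(0.0776)·(cos90° − cos30°) = (1.266×10⁻⁹)·(-0.8660) = -1.096×10⁻⁹ J.

W ≈ -1.10×10⁻⁹ J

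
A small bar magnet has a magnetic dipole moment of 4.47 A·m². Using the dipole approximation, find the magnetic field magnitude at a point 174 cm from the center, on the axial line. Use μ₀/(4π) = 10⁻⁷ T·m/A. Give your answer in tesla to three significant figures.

B ≈ 1.70×10⁻⁷ T

On axis B = (μ₀/4π)·2m/r³.
B = 2·(10⁻⁷)·(4.47) / (1.74)³ = 1.697×10⁻⁷ T.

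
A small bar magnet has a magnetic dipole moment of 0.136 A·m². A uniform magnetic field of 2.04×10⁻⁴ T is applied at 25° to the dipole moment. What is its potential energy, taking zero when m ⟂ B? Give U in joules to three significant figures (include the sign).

U ≈ -2.51×10⁻⁵ J

U = −m·B = −mB cosθ.
U = −(0.136)(2.04×10⁻⁴)·cos25° = -2.514×10⁻⁵ J.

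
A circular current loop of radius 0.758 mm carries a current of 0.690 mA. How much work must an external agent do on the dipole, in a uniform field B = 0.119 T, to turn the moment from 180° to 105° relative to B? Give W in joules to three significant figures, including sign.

W ≈ -1.10×10⁻¹⁰ J

Magnetic moment m = IA = Iπa² = (6.90×10⁻⁴)·π·(7.58×10⁻⁴)² = 1.245×10⁻⁹ A·m².
W_ext = ΔU = −mB cosθ₂ + mB cosθ₁ = mB(cosθ₁ − cosθ₂).
W = (1.245×10⁻⁹)(0.119)·(cos180° − cos105°) = (1.482×10⁻¹⁰)·(-0.7412) = -1.098×10⁻¹⁰ J.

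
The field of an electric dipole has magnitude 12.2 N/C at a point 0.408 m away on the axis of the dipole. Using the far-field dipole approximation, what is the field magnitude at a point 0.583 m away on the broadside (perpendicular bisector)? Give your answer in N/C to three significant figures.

E ≈ 2.09 N/C

Dipole fields scale as 1/r³ in the far field.
The axial field is twice the equatorial field at the same r, so the geometry factor is 1/2.
E₂ = E₁ · (1/2) · (r₁/r₂)³ = 12.2 · 0.5 · (0.408/0.583)³.
(r₁/r₂)³ = (0.6998)³ = 0.3427.
E₂ ≈ 2.091 N/C.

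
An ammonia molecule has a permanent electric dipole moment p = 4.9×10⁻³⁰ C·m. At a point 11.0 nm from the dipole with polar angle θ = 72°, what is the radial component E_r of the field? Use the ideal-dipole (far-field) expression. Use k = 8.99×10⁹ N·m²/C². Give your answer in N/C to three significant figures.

For a dipole, E_r = (2kp cosθ)/r³.
kp/r³ = (8.99×10⁹)(4.90×10⁻³⁰)/(1.10×10⁻⁸)³ = 3.310×10⁴ N/C.
E_r = 2·3.310×10⁴·cos72° = 2.045×10⁴ N/C.

E_r ≈ 2.05×10⁴ N/C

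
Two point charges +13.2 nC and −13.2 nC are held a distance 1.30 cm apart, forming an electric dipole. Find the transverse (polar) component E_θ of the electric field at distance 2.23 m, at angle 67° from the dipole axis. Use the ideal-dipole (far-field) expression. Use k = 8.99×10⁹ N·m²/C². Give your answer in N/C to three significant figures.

E_θ ≈ 0.128 N/C

Dipole moment p = qd = (1.32×10⁻⁸ C)(0.0130 m) = 1.716×10⁻¹⁰ C·m.
For a dipole, E_θ = (kp sinθ)/r³.
kp/r³ = (8.99×10⁹)(1.716×10⁻¹⁰)/(2.23)³ = 0.1391 N/C.
E_θ = 0.1391·sin67° = 0.1281 N/C.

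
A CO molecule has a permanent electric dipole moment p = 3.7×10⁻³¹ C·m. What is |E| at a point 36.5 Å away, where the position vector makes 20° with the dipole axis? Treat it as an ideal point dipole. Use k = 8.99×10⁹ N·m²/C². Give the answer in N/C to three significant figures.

E ≈ 1.31×10⁵ N/C

At angle θ the dipole field magnitude is E = (kp/r³)·√(1 + 3cos²θ).
kp/r³ = (8.99×10⁹)(3.70×10⁻³¹) / (3.65×10⁻⁹)³ = 6.840×10⁴ N/C.
√(1 + 3cos²20°) = √(1 + 3·0.8830) = √3.6491 ≈ 1.9103.
E ≈ 6.840×10⁴ × 1.910 = 1.307×10⁵ N/C.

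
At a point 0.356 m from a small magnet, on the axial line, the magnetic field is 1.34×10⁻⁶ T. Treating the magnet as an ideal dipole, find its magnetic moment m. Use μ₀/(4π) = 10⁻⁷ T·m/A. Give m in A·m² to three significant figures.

m ≈ 0.302 A·m²

On axis B = (μ₀/4π)·2m/r³, so m = Br³·4π/(μ₀·2).
m = (1.34×10⁻⁶)·(0.356)³ / (2·10⁻⁷) = 0.3023 A·m².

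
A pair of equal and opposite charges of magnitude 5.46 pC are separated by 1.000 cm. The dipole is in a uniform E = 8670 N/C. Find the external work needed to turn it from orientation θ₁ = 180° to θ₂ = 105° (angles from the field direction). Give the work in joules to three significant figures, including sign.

W ≈ -3.51×10⁻¹⁰ J

Dipole moment p = qd = (5.46×10⁻¹² C)(0.0100 m) = 5.46×10⁻¹⁴ C·m.
W_ext = ΔU = U(θ₂) − U(θ₁) = −pE cosθ₂ − (−pE cosθ₁) = pE(cosθ₁ − cosθ₂).
W = (5.46×10⁻¹⁴)(8670)·(cos180° − cos105°) = (4.734×10⁻¹⁰)·(-0.7412) = -3.509×10⁻¹⁰ J.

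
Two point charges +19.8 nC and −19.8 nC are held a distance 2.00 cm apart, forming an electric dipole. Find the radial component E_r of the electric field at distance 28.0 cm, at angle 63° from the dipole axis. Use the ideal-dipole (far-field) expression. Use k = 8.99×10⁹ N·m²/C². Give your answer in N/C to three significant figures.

Dipole moment p = qd = (1.98×10⁻⁸ C)(0.0200 m) = 3.96×10⁻¹⁰ C·m.
For a dipole, E_r = (2kp cosθ)/r³.
kp/r³ = (8.99×10⁹)(3.96×10⁻¹⁰)/(0.280)³ = 162.2 N/C.
E_r = 2·162.2·cos63° = 147.3 N/C.

E_r ≈ 147 N/C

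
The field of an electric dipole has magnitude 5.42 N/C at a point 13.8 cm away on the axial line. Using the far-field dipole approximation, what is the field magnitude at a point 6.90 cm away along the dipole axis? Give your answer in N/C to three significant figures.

Dipole fields scale as 1/r³ in the far field; the geometry is the same at both points.
E₂ = E₁ · (r₁/r₂)³ = 5.42 · (13.8/6.90)³.
(r₁/r₂)³ = (2)³ = 8.
E₂ ≈ 43.36 N/C.

E ≈ 43.4 N/C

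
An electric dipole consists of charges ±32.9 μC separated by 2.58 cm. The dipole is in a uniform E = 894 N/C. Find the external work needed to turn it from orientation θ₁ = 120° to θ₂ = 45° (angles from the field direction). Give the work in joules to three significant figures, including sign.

Dipole moment p = qd = (3.29×10⁻⁵ C)(0.0258 m) = 8.488×10⁻⁷ C·m.
W_ext = ΔU = U(θ₂) − U(θ₁) = −pE cosθ₂ − (−pE cosθ₁) = pE(cosθ₁ − cosθ₂).
W = (8.488×10⁻⁷)(894)·(cos120° − cos45°) = (7.588×10⁻⁴)·(-1.2071) = -9.160×10⁻⁴ J.

W ≈ -9.16×10⁻⁴ J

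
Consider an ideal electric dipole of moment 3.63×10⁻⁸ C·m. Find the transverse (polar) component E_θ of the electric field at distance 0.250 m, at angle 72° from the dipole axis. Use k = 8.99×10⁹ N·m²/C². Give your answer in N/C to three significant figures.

For a dipole, E_θ = (kp sinθ)/r³.
kp/r³ = (8.99×10⁹)(3.63×10⁻⁸)/(0.250)³ = 2.089×10⁴ N/C.
E_θ = 2.089×10⁴·sin72° = 1.986×10⁴ N/C.

E_θ ≈ 1.99×10⁴ N/C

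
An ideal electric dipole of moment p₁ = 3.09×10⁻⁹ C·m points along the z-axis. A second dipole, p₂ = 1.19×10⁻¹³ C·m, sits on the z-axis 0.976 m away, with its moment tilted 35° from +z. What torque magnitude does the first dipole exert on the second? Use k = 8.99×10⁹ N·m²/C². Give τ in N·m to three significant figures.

τ ≈ 4.08×10⁻¹² N·m

The second dipole sits on the axis of the first, so the field there is axial: E₁ = 2kp₁/r³ along +z.
E₁ = 2(8.99×10⁹)(3.09×10⁻⁹)/(0.976)³ = 59.76 N/C.
Torque on the second dipole: τ = p₂ E₁ sinθ.
τ = (1.19×10⁻¹³)(59.76)·sin35° = 4.079×10⁻¹² N·m.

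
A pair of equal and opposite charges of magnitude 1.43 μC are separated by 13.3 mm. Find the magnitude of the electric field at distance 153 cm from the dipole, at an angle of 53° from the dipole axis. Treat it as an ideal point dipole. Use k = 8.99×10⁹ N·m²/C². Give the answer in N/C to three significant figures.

Dipole moment p = qd = (1.43×10⁻⁶ C)(0.0133 m) = 1.902×10⁻⁸ C·m.
At angle θ the dipole field magnitude is E = (kp/r³)·√(1 + 3cos²θ).
kp/r³ = (8.99×10⁹)(1.902×10⁻⁸) / (1.53)³ = 47.74 N/C.
√(1 + 3cos²53°) = √(1 + 3·0.3622) = √2.0865 ≈ 1.4445.
E ≈ 47.74 × 1.444 = 68.96 N/C.

E ≈ 69.0 N/C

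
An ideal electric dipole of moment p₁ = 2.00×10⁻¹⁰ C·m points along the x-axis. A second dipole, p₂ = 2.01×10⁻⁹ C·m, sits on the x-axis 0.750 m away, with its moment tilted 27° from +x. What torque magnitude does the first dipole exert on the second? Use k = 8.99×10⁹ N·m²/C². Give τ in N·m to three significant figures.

The second dipole sits on the axis of the first, so the field there is axial: E₁ = 2kp₁/r³ along +x.
E₁ = 2(8.99×10⁹)(2.00×10⁻¹⁰)/(0.750)³ = 8.524 N/C.
Torque on the second dipole: τ = p₂ E₁ sinθ.
τ = (2.01×10⁻⁹)(8.524)·sin27° = 7.778×10⁻⁹ N·m.

τ ≈ 7.78×10⁻⁹ N·m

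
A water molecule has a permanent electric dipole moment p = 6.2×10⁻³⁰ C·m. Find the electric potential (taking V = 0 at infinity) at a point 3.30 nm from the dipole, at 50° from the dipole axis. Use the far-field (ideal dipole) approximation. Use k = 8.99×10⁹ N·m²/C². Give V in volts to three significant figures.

V ≈ 0.00329 V

The dipole potential is V = kp cosθ / r².
V = (8.99×10⁹)(6.20×10⁻³⁰)·cos50° / (3.30×10⁻⁹)² = 0.003290 V.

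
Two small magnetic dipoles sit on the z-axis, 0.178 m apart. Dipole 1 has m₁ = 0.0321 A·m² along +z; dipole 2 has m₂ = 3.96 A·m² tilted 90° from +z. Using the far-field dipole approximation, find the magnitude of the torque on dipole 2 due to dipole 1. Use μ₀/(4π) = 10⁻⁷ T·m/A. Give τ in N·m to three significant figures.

τ ≈ 4.51×10⁻⁶ N·m

Dipole B is on the axis of dipole A, so B₁ there is axial: B₁ = (μ₀/4π)·2m₁/r³ along +z.
B₁ = 2(10⁻⁷)(0.0321)/(0.178)³ = 1.138×10⁻⁶ T.
τ = m₂ B₁ sinθ.
τ = (3.96)(1.138×10⁻⁶)·sin90° = 4.508×10⁻⁶ N·m.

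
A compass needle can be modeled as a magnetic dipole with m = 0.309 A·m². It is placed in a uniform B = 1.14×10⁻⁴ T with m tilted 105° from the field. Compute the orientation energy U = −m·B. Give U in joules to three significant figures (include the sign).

U ≈ 9.12×10⁻⁶ J

U = −m·B = −mB cosθ.
U = −(0.309)(1.14×10⁻⁴)·cos105° = 9.117×10⁻⁶ J.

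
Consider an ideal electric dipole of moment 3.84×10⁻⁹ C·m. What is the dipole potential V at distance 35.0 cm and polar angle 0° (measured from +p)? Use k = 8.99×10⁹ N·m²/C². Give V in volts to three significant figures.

The dipole potential is V = kp cosθ / r².
V = (8.99×10⁹)(3.84×10⁻⁹)·cos0° / (0.350)² = 281.8 V.

V ≈ 282 V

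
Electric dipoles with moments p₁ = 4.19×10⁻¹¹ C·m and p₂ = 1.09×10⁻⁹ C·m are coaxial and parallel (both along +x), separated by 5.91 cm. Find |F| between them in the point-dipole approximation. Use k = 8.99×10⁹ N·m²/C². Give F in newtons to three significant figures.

F ≈ 2.02×10⁻⁴ N

On-axis field of dipole 1 at distance r: E = 2kp₁/r³. Force on dipole 2 is F = p₂·dE/dr (gradient along axis).
dE/dr = −6kp₁/r⁴, so |F| = 6kp₁p₂/r⁴ (attractive for aligned moments).
F = 6(8.99×10⁹)(4.19×10⁻¹¹)(1.09×10⁻⁹)/(0.0591)⁴ = 2.019×10⁻⁴ N.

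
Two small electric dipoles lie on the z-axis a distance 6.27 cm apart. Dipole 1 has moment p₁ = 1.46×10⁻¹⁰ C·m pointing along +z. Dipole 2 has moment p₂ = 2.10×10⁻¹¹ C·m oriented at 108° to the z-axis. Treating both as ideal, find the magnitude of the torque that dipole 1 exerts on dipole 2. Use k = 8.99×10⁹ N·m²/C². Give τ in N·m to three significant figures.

τ ≈ 2.13×10⁻⁷ N·m

The second dipole sits on the axis of the first, so the field there is axial: E₁ = 2kp₁/r³ along +z.
E₁ = 2(8.99×10⁹)(1.46×10⁻¹⁰)/(0.0627)³ = 1.065×10⁴ N/C.
Torque on the second dipole: τ = p₂ E₁ sinθ.
τ = (2.10×10⁻¹¹)(1.065×10⁴)·sin108° = 2.127×10⁻⁷ N·m.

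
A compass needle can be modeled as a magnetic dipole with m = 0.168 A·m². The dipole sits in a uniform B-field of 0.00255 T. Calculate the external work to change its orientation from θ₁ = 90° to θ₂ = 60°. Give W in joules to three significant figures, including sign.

W ≈ -2.14×10⁻⁴ J

W_ext = ΔU = −mB cosθ₂ + mB cosθ₁ = mB(cosθ₁ − cosθ₂).
W = (0.168)(0.00255)·(cos90° − cos60°) = (4.284×10⁻⁴)·(-0.5000) = -2.142×10⁻⁴ J.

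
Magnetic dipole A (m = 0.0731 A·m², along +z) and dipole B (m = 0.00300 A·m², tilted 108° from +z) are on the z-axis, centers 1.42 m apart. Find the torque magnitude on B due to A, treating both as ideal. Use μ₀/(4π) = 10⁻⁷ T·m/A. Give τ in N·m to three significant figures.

Dipole B is on the axis of dipole A, so B₁ there is axial: B₁ = (μ₀/4π)·2m₁/r³ along +z.
B₁ = 2(10⁻⁷)(0.0731)/(1.42)³ = 5.106×10⁻⁹ T.
τ = m₂ B₁ sinθ.
τ = (0.00300)(5.106×10⁻⁹)·sin108° = 1.457×10⁻¹¹ N·m.

τ ≈ 1.46×10⁻¹¹ N·m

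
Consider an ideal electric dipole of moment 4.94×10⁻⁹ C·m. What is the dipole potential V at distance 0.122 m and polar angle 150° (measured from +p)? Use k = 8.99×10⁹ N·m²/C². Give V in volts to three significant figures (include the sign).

The dipole potential is V = kp cosθ / r².
V = (8.99×10⁹)(4.94×10⁻⁹)·cos150° / (0.122)² = -2584 V.

V ≈ -2580 V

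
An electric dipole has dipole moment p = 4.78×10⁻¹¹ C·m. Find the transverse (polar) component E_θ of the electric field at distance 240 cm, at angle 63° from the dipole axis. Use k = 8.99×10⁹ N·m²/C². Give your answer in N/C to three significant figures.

For a dipole, E_θ = (kp sinθ)/r³.
kp/r³ = (8.99×10⁹)(4.78×10⁻¹¹)/(2.40)³ = 0.03109 N/C.
E_θ = 0.03109·sin63° = 0.02770 N/C.

E_θ ≈ 0.0277 N/C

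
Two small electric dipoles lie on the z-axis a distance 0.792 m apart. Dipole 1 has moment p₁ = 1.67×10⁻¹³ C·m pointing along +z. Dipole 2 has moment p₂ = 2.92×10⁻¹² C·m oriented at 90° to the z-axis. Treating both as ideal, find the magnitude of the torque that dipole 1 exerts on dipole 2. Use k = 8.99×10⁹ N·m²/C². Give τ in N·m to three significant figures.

The second dipole sits on the axis of the first, so the field there is axial: E₁ = 2kp₁/r³ along +z.
E₁ = 2(8.99×10⁹)(1.67×10⁻¹³)/(0.792)³ = 0.006044 N/C.
Torque on the second dipole: τ = p₂ E₁ sinθ.
τ = (2.92×10⁻¹²)(0.006044)·sin90° = 1.765×10⁻¹⁴ N·m.

τ ≈ 1.76×10⁻¹⁴ N·m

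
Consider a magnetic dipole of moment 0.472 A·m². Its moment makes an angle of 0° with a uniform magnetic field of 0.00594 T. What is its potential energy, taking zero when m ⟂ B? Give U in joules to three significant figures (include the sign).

U ≈ -0.00280 J

U = −m·B = −mB cosθ.
U = −(0.472)(0.00594)·cos0° = -0.002804 J.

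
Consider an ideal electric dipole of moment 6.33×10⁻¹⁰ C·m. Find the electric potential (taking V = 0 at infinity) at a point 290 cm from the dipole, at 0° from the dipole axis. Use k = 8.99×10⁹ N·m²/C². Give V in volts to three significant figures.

The dipole potential is V = kp cosθ / r².
V = (8.99×10⁹)(6.33×10⁻¹⁰)·cos0° / (2.90)² = 0.6767 V.

V ≈ 0.677 V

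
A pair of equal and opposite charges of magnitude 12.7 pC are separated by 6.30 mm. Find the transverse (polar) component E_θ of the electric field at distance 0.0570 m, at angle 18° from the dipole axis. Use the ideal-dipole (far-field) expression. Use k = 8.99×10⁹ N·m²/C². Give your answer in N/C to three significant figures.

E_θ ≈ 1.20 N/C

Dipole moment p = qd = (1.27×10⁻¹¹ C)(0.00630 m) = 8.001×10⁻¹⁴ C·m.
For a dipole, E_θ = (kp sinθ)/r³.
kp/r³ = (8.99×10⁹)(8.001×10⁻¹⁴)/(0.0570)³ = 3.884 N/C.
E_θ = 3.884·sin18° = 1.200 N/C.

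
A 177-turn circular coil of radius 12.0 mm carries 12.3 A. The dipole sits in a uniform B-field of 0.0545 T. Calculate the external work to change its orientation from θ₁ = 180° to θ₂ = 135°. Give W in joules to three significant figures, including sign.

m = NIA = NIπa² = 177·(12.3)·π·(0.0120)² = 0.9849 A·m².
W_ext = ΔU = −mB cosθ₂ + mB cosθ₁ = mB(cosθ₁ − cosθ₂).
W = (0.9849)(0.0545)·(cos180° − cos135°) = (0.05368)·(-0.2929) = -0.01572 J.

W ≈ -0.0157 J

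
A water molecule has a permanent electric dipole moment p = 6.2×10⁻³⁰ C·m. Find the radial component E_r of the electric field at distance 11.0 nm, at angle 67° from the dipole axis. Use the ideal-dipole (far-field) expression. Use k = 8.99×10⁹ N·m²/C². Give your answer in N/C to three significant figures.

For a dipole, E_r = (2kp cosθ)/r³.
kp/r³ = (8.99×10⁹)(6.20×10⁻³⁰)/(1.10×10⁻⁸)³ = 4.188×10⁴ N/C.
E_r = 2·4.188×10⁴·cos67° = 3.273×10⁴ N/C.

E_r ≈ 3.27×10⁴ N/C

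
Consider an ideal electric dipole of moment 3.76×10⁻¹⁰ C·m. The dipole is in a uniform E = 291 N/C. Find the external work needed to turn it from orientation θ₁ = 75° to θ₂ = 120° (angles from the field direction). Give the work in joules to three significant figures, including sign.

W_ext = ΔU = U(θ₂) − U(θ₁) = −pE cosθ₂ − (−pE cosθ₁) = pE(cosθ₁ − cosθ₂).
W = (3.76×10⁻¹⁰)(291)·(cos75° − cos120°) = (1.094×10⁻⁷)·(+0.7588) = 8.303×10⁻⁸ J.

W ≈ 8.30×10⁻⁸ J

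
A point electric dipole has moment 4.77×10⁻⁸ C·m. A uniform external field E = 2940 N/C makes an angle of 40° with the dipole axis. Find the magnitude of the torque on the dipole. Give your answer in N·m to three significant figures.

Torque on an electric dipole: τ = pE sinθ.
τ = (4.77×10⁻⁸)(2940)·sin40° = 9.014×10⁻⁵ N·m.

τ ≈ 9.01×10⁻⁵ N·m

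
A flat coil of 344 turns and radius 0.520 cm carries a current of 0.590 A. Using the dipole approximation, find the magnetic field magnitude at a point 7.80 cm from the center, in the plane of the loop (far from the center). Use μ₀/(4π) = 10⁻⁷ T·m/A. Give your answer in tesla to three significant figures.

m = NIA = NIπa² = 344·(0.590)·π·(0.00520)² = 0.01724 A·m².
In the equatorial plane B = (μ₀/4π)·m/r³ (half the axial value).
B = (10⁻⁷)·(0.01724) / (0.0780)³ = 3.633×10⁻⁶ T.

B ≈ 3.63×10⁻⁶ T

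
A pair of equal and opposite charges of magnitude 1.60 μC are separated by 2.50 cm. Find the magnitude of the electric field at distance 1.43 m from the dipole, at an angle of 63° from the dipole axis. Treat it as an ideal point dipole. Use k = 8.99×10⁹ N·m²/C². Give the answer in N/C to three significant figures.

Dipole moment p = qd = (1.60×10⁻⁶ C)(0.0250 m) = 4.00×10⁻⁸ C·m.
At angle θ the dipole field magnitude is E = (kp/r³)·√(1 + 3cos²θ).
kp/r³ = (8.99×10⁹)(4.00×10⁻⁸) / (1.43)³ = 123.0 N/C.
√(1 + 3cos²63°) = √(1 + 3·0.2061) = √1.6183 ≈ 1.2721.
E ≈ 123.0 × 1.272 = 156.4 N/C.

E ≈ 156 N/C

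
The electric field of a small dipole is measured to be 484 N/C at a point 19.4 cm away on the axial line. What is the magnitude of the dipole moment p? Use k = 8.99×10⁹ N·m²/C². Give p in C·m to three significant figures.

On axis E = 2kp/r³, so p = Er³/(2k).
p = (484)·(0.194)³ / (2·8.99×10⁹) = 1.965×10⁻¹⁰ C·m.

p ≈ 1.97×10⁻¹⁰ C·m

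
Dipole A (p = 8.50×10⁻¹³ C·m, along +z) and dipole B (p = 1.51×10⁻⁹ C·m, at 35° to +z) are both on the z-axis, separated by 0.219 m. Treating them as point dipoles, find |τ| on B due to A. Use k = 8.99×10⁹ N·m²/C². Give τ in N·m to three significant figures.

τ ≈ 1.26×10⁻⁹ N·m

The second dipole sits on the axis of the first, so the field there is axial: E₁ = 2kp₁/r³ along +z.
E₁ = 2(8.99×10⁹)(8.50×10⁻¹³)/(0.219)³ = 1.455 N/C.
Torque on the second dipole: τ = p₂ E₁ sinθ.
τ = (1.51×10⁻⁹)(1.455)·sin35° = 1.260×10⁻⁹ N·m.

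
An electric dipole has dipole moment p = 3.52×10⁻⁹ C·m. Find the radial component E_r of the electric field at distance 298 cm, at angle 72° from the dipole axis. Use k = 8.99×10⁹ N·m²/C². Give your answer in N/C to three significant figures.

For a dipole, E_r = (2kp cosθ)/r³.
kp/r³ = (8.99×10⁹)(3.52×10⁻⁹)/(2.98)³ = 1.196 N/C.
E_r = 2·1.196·cos72° = 0.7390 N/C.

E_r ≈ 0.739 N/C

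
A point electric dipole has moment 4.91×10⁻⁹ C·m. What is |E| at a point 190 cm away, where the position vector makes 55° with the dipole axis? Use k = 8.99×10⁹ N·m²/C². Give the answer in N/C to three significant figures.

At angle θ the dipole field magnitude is E = (kp/r³)·√(1 + 3cos²θ).
kp/r³ = (8.99×10⁹)(4.91×10⁻⁹) / (1.90)³ = 6.435 N/C.
√(1 + 3cos²55°) = √(1 + 3·0.3290) = √1.9870 ≈ 1.4096.
E ≈ 6.435 × 1.410 = 9.071 N/C.

E ≈ 9.07 N/C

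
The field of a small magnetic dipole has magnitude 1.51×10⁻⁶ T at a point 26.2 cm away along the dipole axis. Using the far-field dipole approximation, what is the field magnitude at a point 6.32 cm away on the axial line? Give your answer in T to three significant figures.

B ≈ 1.08×10⁻⁴ T

Dipole fields scale as 1/r³ in the far field; the geometry is the same at both points.
B₂ = B₁ · (r₁/r₂)³ = 1.51×10⁻⁶ · (26.2/6.32)³.
(r₁/r₂)³ = (4.146)³ = 71.24.
B₂ ≈ 1.076×10⁻⁴ T.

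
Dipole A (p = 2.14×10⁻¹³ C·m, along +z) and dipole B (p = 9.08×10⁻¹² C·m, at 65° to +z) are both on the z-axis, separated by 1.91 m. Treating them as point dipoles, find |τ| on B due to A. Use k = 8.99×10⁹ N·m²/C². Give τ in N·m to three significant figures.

The second dipole sits on the axis of the first, so the field there is axial: E₁ = 2kp₁/r³ along +z.
E₁ = 2(8.99×10⁹)(2.14×10⁻¹³)/(1.91)³ = 5.522×10⁻⁴ N/C.
Torque on the second dipole: τ = p₂ E₁ sinθ.
τ = (9.08×10⁻¹²)(5.522×10⁻⁴)·sin65° = 4.544×10⁻¹⁵ N·m.

τ ≈ 4.54×10⁻¹⁵ N·m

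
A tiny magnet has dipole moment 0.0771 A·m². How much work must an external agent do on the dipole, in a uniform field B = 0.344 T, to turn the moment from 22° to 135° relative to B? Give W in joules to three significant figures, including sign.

W_ext = ΔU = −mB cosθ₂ + mB cosθ₁ = mB(cosθ₁ − cosθ₂).
W = (0.0771)(0.344)·(cos22° − cos135°) = (0.02652)·(+1.6343) = 0.04335 J.

W ≈ 0.0433 J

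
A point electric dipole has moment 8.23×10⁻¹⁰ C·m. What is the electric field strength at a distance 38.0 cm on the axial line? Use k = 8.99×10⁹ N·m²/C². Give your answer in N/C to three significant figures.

On the dipole axis E = 2kp/r³.
E = 2·(8.99×10⁹)(8.23×10⁻¹⁰) / (0.380)³ = 269.7 N/C.

E ≈ 270 N/C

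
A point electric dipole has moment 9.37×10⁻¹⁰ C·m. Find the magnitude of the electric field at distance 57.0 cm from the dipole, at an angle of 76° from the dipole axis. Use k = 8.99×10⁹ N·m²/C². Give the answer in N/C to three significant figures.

At angle θ the dipole field magnitude is E = (kp/r³)·√(1 + 3cos²θ).
kp/r³ = (8.99×10⁹)(9.37×10⁻¹⁰) / (0.570)³ = 45.49 N/C.
√(1 + 3cos²76°) = √(1 + 3·0.0585) = √1.1756 ≈ 1.0842.
E ≈ 45.49 × 1.084 = 49.32 N/C.

E ≈ 49.3 N/C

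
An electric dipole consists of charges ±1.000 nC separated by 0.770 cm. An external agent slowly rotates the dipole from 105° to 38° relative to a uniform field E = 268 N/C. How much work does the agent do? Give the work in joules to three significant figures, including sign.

W ≈ -2.16×10⁻⁹ J

Dipole moment p = qd = (1.00×10⁻⁹ C)(0.00770 m) = 7.70×10⁻¹² C·m.
W_ext = ΔU = U(θ₂) − U(θ₁) = −pE cosθ₂ − (−pE cosθ₁) = pE(cosθ₁ − cosθ₂).
W = (7.70×10⁻¹²)(268)·(cos105° − cos38°) = (2.064×10⁻⁹)·(-1.0468) = -2.160×10⁻⁹ J.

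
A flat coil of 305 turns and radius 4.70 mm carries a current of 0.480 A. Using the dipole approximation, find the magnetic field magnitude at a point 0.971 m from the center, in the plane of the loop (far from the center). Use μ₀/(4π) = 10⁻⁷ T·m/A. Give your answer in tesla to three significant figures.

m = NIA = NIπa² = 305·(0.480)·π·(0.00470)² = 0.01016 A·m².
In the equatorial plane B = (μ₀/4π)·m/r³ (half the axial value).
B = (10⁻⁷)·(0.01016) / (0.971)³ = 1.110×10⁻⁹ T.

B ≈ 1.11×10⁻⁹ T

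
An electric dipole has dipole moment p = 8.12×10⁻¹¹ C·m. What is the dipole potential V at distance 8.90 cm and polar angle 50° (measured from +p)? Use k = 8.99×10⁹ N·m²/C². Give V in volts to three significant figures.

The dipole potential is V = kp cosθ / r².
V = (8.99×10⁹)(8.12×10⁻¹¹)·cos50° / (0.0890)² = 59.24 V.

V ≈ 59.2 V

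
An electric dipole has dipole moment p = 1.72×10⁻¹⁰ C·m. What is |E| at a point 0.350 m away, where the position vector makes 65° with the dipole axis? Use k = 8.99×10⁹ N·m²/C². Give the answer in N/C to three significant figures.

E ≈ 44.7 N/C

At angle θ the dipole field magnitude is E = (kp/r³)·√(1 + 3cos²θ).
kp/r³ = (8.99×10⁹)(1.72×10⁻¹⁰) / (0.350)³ = 36.06 N/C.
√(1 + 3cos²65°) = √(1 + 3·0.1786) = √1.5358 ≈ 1.2393.
E ≈ 36.06 × 1.239 = 44.69 N/C.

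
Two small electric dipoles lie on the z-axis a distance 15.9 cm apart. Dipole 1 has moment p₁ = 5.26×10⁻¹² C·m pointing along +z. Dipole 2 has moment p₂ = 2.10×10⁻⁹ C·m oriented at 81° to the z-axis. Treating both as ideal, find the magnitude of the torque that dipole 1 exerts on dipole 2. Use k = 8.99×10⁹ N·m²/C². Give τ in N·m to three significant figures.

τ ≈ 4.88×10⁻⁸ N·m

The second dipole sits on the axis of the first, so the field there is axial: E₁ = 2kp₁/r³ along +z.
E₁ = 2(8.99×10⁹)(5.26×10⁻¹²)/(0.159)³ = 23.53 N/C.
Torque on the second dipole: τ = p₂ E₁ sinθ.
τ = (2.10×10⁻⁹)(23.53)·sin81° = 4.880×10⁻⁸ N·m.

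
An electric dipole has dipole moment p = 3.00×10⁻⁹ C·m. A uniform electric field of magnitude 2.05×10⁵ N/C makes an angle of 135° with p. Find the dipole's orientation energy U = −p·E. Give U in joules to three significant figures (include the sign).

U ≈ 4.35×10⁻⁴ J

U = −p·E = −pE cosθ.
U = −(3.00×10⁻⁹)(2.05×10⁵)·cos135° = 4.349×10⁻⁴ J.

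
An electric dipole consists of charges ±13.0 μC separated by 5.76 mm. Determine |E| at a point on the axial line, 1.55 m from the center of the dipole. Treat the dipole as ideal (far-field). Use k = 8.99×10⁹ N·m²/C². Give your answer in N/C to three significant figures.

Dipole moment p = qd = (1.30×10⁻⁵ C)(0.00576 m) = 7.488×10⁻⁸ C·m.
On the dipole axis E = 2kp/r³.
E = 2·(8.99×10⁹)(7.488×10⁻⁸) / (1.55)³ = 361.5 N/C.

E ≈ 362 N/C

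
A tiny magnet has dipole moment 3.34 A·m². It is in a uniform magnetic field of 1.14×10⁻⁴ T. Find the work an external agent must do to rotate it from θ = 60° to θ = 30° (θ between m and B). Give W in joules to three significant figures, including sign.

W ≈ -1.39×10⁻⁴ J

W_ext = ΔU = −mB cosθ₂ + mB cosθ₁ = mB(cosθ₁ − cosθ₂).
W = (3.34)(1.14×10⁻⁴)·(cos60° − cos30°) = (3.808×10⁻⁴)·(-0.3660) = -1.394×10⁻⁴ J.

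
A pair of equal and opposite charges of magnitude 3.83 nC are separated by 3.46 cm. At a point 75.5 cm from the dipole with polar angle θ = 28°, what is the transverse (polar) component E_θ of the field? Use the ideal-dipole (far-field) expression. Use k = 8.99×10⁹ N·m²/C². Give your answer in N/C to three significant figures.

E_θ ≈ 1.30 N/C

Dipole moment p = qd = (3.83×10⁻⁹ C)(0.0346 m) = 1.325×10⁻¹⁰ C·m.
For a dipole, E_θ = (kp sinθ)/r³.
kp/r³ = (8.99×10⁹)(1.325×10⁻¹⁰)/(0.755)³ = 2.768 N/C.
E_θ = 2.768·sin28° = 1.299 N/C.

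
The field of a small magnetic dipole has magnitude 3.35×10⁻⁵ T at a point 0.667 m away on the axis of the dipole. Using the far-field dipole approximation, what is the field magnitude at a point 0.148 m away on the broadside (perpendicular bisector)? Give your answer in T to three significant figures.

B ≈ 0.00153 T

Dipole fields scale as 1/r³ in the far field.
The axial field is twice the equatorial field at the same r, so the geometry factor is 1/2.
B₂ = B₁ · (1/2) · (r₁/r₂)³ = 3.35×10⁻⁵ · 0.5 · (0.667/0.148)³.
(r₁/r₂)³ = (4.507)³ = 91.54.
B₂ ≈ 0.001533 T.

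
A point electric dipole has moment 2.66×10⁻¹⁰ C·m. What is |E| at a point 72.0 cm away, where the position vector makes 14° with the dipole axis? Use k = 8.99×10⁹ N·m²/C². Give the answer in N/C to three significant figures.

At angle θ the dipole field magnitude is E = (kp/r³)·√(1 + 3cos²θ).
kp/r³ = (8.99×10⁹)(2.66×10⁻¹⁰) / (0.720)³ = 6.407 N/C.
√(1 + 3cos²14°) = √(1 + 3·0.9415) = √3.8244 ≈ 1.9556.
E ≈ 6.407 × 1.956 = 12.53 N/C.

E ≈ 12.5 N/C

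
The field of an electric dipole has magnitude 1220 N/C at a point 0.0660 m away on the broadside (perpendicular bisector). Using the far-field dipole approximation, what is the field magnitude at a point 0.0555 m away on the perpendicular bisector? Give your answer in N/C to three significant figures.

E ≈ 2050 N/C

Dipole fields scale as 1/r³ in the far field; the geometry is the same at both points.
E₂ = E₁ · (r₁/r₂)³ = 1220 · (0.0660/0.0555)³.
(r₁/r₂)³ = (1.189)³ = 1.682.
E₂ ≈ 2052 N/C.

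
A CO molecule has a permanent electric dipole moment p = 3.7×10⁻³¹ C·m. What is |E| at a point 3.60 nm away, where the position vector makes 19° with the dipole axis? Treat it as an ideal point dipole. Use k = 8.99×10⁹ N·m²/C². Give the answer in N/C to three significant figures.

At angle θ the dipole field magnitude is E = (kp/r³)·√(1 + 3cos²θ).
kp/r³ = (8.99×10⁹)(3.70×10⁻³¹) / (3.60×10⁻⁹)³ = 7.129×10⁴ N/C.
√(1 + 3cos²19°) = √(1 + 3·0.8940) = √3.6820 ≈ 1.9189.
E ≈ 7.129×10⁴ × 1.919 = 1.368×10⁵ N/C.

E ≈ 1.37×10⁵ N/C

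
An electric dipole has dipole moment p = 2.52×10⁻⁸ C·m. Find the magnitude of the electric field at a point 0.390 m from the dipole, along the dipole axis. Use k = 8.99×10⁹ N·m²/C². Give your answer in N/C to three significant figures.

On the dipole axis E = 2kp/r³.
E = 2·(8.99×10⁹)(2.52×10⁻⁸) / (0.390)³ = 7638 N/C.

E ≈ 7640 N/C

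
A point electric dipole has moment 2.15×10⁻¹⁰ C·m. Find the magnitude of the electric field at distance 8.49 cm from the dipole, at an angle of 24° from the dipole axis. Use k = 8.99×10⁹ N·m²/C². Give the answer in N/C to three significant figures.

E ≈ 5910 N/C

At angle θ the dipole field magnitude is E = (kp/r³)·√(1 + 3cos²θ).
kp/r³ = (8.99×10⁹)(2.15×10⁻¹⁰) / (0.0849)³ = 3158 N/C.
√(1 + 3cos²24°) = √(1 + 3·0.8346) = √3.5037 ≈ 1.8718.
E ≈ 3158 × 1.872 = 5912 N/C.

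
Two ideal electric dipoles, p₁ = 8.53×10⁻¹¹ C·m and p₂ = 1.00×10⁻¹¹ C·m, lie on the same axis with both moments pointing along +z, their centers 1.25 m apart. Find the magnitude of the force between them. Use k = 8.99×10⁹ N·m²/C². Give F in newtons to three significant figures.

F ≈ 1.88×10⁻¹¹ N

On-axis field of dipole 1 at distance r: E = 2kp₁/r³. Force on dipole 2 is F = p₂·dE/dr (gradient along axis).
dE/dr = −6kp₁/r⁴, so |F| = 6kp₁p₂/r⁴ (attractive for aligned moments).
F = 6(8.99×10⁹)(8.53×10⁻¹¹)(1.00×10⁻¹¹)/(1.25)⁴ = 1.885×10⁻¹¹ N.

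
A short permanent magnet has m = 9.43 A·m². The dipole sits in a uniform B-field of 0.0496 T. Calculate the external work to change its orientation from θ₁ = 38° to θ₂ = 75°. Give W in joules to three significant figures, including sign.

W ≈ 0.248 J

W_ext = ΔU = −mB cosθ₂ + mB cosθ₁ = mB(cosθ₁ − cosθ₂).
W = (9.43)(0.0496)·(cos38° − cos75°) = (0.4677)·(+0.5292) = 0.2475 J.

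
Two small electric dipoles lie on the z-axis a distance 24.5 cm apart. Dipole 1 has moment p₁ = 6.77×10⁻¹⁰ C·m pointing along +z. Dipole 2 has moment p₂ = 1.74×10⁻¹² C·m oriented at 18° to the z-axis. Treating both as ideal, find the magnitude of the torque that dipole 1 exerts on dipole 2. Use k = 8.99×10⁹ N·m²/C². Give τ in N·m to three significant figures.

The second dipole sits on the axis of the first, so the field there is axial: E₁ = 2kp₁/r³ along +z.
E₁ = 2(8.99×10⁹)(6.77×10⁻¹⁰)/(0.245)³ = 827.7 N/C.
Torque on the second dipole: τ = p₂ E₁ sinθ.
τ = (1.74×10⁻¹²)(827.7)·sin18° = 4.451×10⁻¹⁰ N·m.

τ ≈ 4.45×10⁻¹⁰ N·m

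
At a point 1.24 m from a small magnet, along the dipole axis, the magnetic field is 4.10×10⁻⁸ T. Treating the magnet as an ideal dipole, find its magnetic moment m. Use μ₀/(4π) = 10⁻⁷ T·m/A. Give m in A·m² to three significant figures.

m ≈ 0.391 A·m²

On axis B = (μ₀/4π)·2m/r³, so m = Br³·4π/(μ₀·2).
m = (4.10×10⁻⁸)·(1.24)³ / (2·10⁻⁷) = 0.3909 A·m².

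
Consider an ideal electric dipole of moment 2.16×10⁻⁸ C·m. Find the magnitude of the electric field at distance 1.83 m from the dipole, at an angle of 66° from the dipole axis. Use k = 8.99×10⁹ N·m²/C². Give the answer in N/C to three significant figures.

At angle θ the dipole field magnitude is E = (kp/r³)·√(1 + 3cos²θ).
kp/r³ = (8.99×10⁹)(2.16×10⁻⁸) / (1.83)³ = 31.69 N/C.
√(1 + 3cos²66°) = √(1 + 3·0.1654) = √1.4963 ≈ 1.2232.
E ≈ 31.69 × 1.223 = 38.76 N/C.

E ≈ 38.8 N/C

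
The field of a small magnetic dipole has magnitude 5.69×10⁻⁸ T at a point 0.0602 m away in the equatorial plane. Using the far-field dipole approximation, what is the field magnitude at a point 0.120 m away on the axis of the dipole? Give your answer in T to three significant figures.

B ≈ 1.44×10⁻⁸ T

Dipole fields scale as 1/r³ in the far field.
The axial field is twice the equatorial field at the same r, so the geometry factor is 2/1.
B₂ = B₁ · (2/1) · (r₁/r₂)³ = 5.69×10⁻⁸ · 2 · (0.0602/0.120)³.
(r₁/r₂)³ = (0.5017)³ = 0.1263.
B₂ ≈ 1.437×10⁻⁸ T.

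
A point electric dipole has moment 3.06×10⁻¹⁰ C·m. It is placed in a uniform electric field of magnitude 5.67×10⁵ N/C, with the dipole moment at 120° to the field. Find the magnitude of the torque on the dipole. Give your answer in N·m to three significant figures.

Torque on an electric dipole: τ = pE sinθ.
τ = (3.06×10⁻¹⁰)(5.67×10⁵)·sin120° = 1.503×10⁻⁴ N·m.

τ ≈ 1.50×10⁻⁴ N·m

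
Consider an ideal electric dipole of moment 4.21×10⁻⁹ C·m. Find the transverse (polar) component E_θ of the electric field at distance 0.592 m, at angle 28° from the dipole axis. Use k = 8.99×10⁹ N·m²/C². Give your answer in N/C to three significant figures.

For a dipole, E_θ = (kp sinθ)/r³.
kp/r³ = (8.99×10⁹)(4.21×10⁻⁹)/(0.592)³ = 182.4 N/C.
E_θ = 182.4·sin28° = 85.64 N/C.

E_θ ≈ 85.6 N/C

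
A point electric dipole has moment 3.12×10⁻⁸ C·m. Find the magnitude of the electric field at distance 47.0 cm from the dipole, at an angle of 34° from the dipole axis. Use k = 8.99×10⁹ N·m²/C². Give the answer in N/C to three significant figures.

At angle θ the dipole field magnitude is E = (kp/r³)·√(1 + 3cos²θ).
kp/r³ = (8.99×10⁹)(3.12×10⁻⁸) / (0.470)³ = 2702 N/C.
√(1 + 3cos²34°) = √(1 + 3·0.6873) = √3.0619 ≈ 1.7498.
E ≈ 2702 × 1.750 = 4727 N/C.

E ≈ 4730 N/C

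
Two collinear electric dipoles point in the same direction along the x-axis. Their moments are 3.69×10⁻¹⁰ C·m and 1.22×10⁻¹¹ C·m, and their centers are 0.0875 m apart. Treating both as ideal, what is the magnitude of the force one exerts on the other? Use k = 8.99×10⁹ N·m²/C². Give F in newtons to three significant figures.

On-axis field of dipole 1 at distance r: E = 2kp₁/r³. Force on dipole 2 is F = p₂·dE/dr (gradient along axis).
dE/dr = −6kp₁/r⁴, so |F| = 6kp₁p₂/r⁴ (attractive for aligned moments).
F = 6(8.99×10⁹)(3.69×10⁻¹⁰)(1.22×10⁻¹¹)/(0.0875)⁴ = 4.143×10⁻⁶ N.

F ≈ 4.14×10⁻⁶ N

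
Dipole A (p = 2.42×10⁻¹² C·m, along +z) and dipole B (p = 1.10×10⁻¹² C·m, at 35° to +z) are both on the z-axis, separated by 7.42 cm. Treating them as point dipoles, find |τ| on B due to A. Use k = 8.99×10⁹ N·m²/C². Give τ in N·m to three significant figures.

τ ≈ 6.72×10⁻¹¹ N·m

The second dipole sits on the axis of the first, so the field there is axial: E₁ = 2kp₁/r³ along +z.
E₁ = 2(8.99×10⁹)(2.42×10⁻¹²)/(0.0742)³ = 106.5 N/C.
Torque on the second dipole: τ = p₂ E₁ sinθ.
τ = (1.10×10⁻¹²)(106.5)·sin35° = 6.720×10⁻¹¹ N·m.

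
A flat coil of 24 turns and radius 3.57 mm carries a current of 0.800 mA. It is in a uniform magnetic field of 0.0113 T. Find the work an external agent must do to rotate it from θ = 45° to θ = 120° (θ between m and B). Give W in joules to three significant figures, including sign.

m = NIA = NIπa² = 24·(8.00×10⁻⁴)·π·(0.00357)² = 7.688×10⁻⁷ A·m².
W_ext = ΔU = −mB cosθ₂ + mB cosθ₁ = mB(cosθ₁ − cosθ₂).
W = (7.688×10⁻⁷)(0.0113)·(cos45° − cos120°) = (8.687×10⁻⁹)·(+1.2071) = 1.049×10⁻⁸ J.

W ≈ 1.05×10⁻⁸ J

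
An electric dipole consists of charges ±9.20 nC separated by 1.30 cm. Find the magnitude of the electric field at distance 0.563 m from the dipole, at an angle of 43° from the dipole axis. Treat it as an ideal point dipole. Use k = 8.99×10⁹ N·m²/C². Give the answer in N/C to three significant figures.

Dipole moment p = qd = (9.20×10⁻⁹ C)(0.0130 m) = 1.196×10⁻¹⁰ C·m.
At angle θ the dipole field magnitude is E = (kp/r³)·√(1 + 3cos²θ).
kp/r³ = (8.99×10⁹)(1.196×10⁻¹⁰) / (0.563)³ = 6.025 N/C.
√(1 + 3cos²43°) = √(1 + 3·0.5349) = √2.6046 ≈ 1.6139.
E ≈ 6.025 × 1.614 = 9.724 N/C.

E ≈ 9.72 N/C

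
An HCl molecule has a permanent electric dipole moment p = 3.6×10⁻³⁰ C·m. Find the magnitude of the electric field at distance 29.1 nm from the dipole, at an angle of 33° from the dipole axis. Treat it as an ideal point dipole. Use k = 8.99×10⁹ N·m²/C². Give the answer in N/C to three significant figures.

E ≈ 2320 N/C

At angle θ the dipole field magnitude is E = (kp/r³)·√(1 + 3cos²θ).
kp/r³ = (8.99×10⁹)(3.60×10⁻³⁰) / (2.91×10⁻⁸)³ = 1313 N/C.
√(1 + 3cos²33°) = √(1 + 3·0.7034) = √3.1101 ≈ 1.7635.
E ≈ 1313 × 1.764 = 2316 N/C.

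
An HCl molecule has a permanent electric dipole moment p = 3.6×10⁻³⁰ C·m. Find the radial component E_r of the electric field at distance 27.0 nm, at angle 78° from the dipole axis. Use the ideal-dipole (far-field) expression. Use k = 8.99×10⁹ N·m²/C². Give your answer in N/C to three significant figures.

For a dipole, E_r = (2kp cosθ)/r³.
kp/r³ = (8.99×10⁹)(3.60×10⁻³⁰)/(2.70×10⁻⁸)³ = 1644 N/C.
E_r = 2·1644·cos78° = 683.7 N/C.

E_r ≈ 684 N/C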